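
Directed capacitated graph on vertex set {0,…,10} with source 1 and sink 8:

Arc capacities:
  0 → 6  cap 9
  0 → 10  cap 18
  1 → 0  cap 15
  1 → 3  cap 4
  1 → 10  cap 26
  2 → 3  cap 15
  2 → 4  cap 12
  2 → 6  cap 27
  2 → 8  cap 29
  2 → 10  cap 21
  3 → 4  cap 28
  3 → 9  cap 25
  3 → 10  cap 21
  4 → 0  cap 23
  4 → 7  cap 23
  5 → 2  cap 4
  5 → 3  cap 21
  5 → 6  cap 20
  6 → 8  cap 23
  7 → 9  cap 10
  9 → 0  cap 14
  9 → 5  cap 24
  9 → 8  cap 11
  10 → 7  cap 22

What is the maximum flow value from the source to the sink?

Maximum flow value: 23

augment #1: 1→0→6→8 bottleneck 9, total now 9
augment #2: 1→3→9→8 bottleneck 4, total now 13
augment #3: 1→10→7→9→8 bottleneck 7, total now 20
augment #4: 1→10→7→9→5→2→8 bottleneck 3, total now 23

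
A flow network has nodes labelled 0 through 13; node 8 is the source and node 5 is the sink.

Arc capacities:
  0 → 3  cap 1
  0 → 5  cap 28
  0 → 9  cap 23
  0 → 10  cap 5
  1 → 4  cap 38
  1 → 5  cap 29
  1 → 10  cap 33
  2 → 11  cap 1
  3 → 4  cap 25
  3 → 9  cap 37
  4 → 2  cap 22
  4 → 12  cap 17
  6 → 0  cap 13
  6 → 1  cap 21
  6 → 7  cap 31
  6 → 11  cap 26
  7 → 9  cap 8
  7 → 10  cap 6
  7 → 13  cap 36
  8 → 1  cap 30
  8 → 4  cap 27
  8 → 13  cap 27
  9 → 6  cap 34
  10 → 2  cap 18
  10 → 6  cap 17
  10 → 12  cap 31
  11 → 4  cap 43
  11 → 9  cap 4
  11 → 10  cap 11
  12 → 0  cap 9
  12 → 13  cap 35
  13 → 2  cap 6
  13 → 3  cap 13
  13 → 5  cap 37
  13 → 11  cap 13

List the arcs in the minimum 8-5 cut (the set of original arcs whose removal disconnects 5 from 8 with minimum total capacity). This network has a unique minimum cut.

Min-cut arcs: {(2,11), (4,12), (8,1), (8,13)} (total capacity 75)

augment #1: 8→1→5 push 29
augment #2: 8→13→5 push 27
augment #3: 8→4→12→0→5 push 9
augment #4: 8→4→12→13→5 push 8
augment #5: 8→1→10→6→0→5 push 1
augment #6: 8→4→2→11→9→6→0→5 push 1
max flow = 75; residual-reachable set from 8 gives S-side
cut edges (S→T): {(2,11), (4,12), (8,1), (8,13)} total cap 75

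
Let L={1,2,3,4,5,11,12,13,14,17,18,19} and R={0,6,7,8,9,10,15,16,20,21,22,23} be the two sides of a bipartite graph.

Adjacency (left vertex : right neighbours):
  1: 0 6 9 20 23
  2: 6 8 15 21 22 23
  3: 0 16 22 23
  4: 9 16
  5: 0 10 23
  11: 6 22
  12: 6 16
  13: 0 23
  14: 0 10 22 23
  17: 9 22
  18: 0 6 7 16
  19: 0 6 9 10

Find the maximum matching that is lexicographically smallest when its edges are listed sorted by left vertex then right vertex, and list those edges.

Lex-smallest maximum matching: {(1,20), (2,8), (3,0), (4,9), (5,10), (11,6), (12,16), (13,23), (14,22), (18,7)}

|M| = 10 (so the lex-smallest maximum matching has 10 edges)
process left vertices in ascending order; for each, take the smallest-labelled available neighbour that still permits 10 edges overall, or leave it unmatched if none does
lex-smallest matching: {1-20, 2-8, 3-0, 4-9, 5-10, 11-6, 12-16, 13-23, 14-22, 18-7}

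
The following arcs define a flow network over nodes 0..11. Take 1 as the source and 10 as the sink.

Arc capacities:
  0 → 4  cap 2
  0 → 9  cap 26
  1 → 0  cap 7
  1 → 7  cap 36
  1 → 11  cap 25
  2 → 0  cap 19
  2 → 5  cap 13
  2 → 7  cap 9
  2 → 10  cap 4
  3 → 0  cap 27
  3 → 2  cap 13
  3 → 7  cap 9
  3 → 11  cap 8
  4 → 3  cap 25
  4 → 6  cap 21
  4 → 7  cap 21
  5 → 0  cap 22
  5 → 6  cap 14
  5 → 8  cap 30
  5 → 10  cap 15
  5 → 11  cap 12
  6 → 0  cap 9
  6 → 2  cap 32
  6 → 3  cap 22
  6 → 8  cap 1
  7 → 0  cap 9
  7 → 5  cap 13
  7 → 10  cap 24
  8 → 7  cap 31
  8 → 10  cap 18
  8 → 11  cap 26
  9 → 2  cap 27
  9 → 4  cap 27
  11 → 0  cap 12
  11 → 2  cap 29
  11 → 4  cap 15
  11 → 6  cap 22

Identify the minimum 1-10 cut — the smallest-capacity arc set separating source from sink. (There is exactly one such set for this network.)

augment #1: 1→7→10 push 24
augment #2: 1→7→5→10 push 12
augment #3: 1→11→2→10 push 4
augment #4: 1→11→2→5→10 push 3
augment #5: 1→11→6→8→10 push 1
augment #6: 1→11→2→5→8→10 push 10
augment #7: 1→0→4→7→5→8→10 push 1
max flow = 55; residual-reachable set from 1 gives S-side
cut edges (S→T): {(2,5), (2,10), (6,8), (7,5), (7,10)} total cap 55

Min-cut arcs: {(2,5), (2,10), (6,8), (7,5), (7,10)} (total capacity 55)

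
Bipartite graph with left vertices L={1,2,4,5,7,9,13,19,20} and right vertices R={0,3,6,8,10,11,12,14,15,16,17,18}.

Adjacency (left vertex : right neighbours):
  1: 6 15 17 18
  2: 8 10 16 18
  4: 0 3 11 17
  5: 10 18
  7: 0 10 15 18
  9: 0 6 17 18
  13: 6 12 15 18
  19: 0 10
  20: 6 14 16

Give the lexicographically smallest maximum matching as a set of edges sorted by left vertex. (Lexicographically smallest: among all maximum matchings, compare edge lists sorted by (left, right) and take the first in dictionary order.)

Lex-smallest maximum matching: {(1,6), (2,8), (4,0), (5,18), (7,15), (9,17), (13,12), (19,10), (20,14)}

|M| = 9 (so the lex-smallest maximum matching has 9 edges)
process left vertices in ascending order; for each, take the smallest-labelled available neighbour that still permits 9 edges overall, or leave it unmatched if none does
lex-smallest matching: {1-6, 2-8, 4-0, 5-18, 7-15, 9-17, 13-12, 19-10, 20-14}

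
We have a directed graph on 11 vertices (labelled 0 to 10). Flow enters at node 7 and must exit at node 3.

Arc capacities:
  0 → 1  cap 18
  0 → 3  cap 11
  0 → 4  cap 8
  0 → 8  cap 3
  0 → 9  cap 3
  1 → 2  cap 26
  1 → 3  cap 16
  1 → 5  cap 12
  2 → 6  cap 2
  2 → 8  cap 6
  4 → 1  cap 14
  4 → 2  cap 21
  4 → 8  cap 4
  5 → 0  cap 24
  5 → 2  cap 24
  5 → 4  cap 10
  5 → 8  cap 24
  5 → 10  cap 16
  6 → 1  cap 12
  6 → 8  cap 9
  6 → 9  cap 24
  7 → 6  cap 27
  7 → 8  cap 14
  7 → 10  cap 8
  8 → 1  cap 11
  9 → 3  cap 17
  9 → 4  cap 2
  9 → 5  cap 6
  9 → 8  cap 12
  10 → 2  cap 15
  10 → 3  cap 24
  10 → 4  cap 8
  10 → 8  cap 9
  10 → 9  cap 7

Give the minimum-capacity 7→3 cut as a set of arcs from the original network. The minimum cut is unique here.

augment #1: 7→10→3 push 8
augment #2: 7→6→1→3 push 12
augment #3: 7→6→9→3 push 15
augment #4: 7→8→1→3 push 4
augment #5: 7→8→1→5→0→3 push 7
max flow = 46; residual-reachable set from 7 gives S-side
cut edges (S→T): {(7,6), (7,10), (8,1)} total cap 46

Min-cut arcs: {(7,6), (7,10), (8,1)} (total capacity 46)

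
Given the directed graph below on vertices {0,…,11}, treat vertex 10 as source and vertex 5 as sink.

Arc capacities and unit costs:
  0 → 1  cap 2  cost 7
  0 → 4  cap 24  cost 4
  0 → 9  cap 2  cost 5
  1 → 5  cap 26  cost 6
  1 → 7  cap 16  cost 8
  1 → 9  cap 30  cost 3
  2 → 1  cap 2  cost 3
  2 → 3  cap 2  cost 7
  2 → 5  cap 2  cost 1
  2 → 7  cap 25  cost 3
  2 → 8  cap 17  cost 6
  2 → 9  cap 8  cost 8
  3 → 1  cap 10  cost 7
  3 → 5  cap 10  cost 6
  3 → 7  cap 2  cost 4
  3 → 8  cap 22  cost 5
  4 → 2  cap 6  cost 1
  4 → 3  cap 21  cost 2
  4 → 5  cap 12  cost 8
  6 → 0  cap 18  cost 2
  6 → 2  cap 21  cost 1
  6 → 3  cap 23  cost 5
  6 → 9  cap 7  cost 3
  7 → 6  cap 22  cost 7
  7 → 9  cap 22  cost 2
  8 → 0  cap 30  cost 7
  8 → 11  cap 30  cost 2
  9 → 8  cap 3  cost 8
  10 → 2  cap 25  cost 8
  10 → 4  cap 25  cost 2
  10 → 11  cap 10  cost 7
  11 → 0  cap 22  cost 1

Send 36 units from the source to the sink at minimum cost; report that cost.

Minimum cost for 36 units: 500

shortest-cost path #1: 10→4→2→5 push 2 @ unit cost 4 (adds 8)
shortest-cost path #2: 10→4→5 push 12 @ unit cost 10 (adds 120)
shortest-cost path #3: 10→4→3→5 push 10 @ unit cost 10 (adds 100)
shortest-cost path #4: 10→4→2→1→5 push 1 @ unit cost 12 (adds 12)
shortest-cost path #5: 10→2→1→5 push 1 @ unit cost 17 (adds 17)
shortest-cost path #6: 10→11→0→1→5 push 2 @ unit cost 21 (adds 42)
shortest-cost path #7: 10→2→4→3→1→5 push 3 @ unit cost 22 (adds 66)
shortest-cost path #8: 10→11→0→4→3→1→5 push 5 @ unit cost 27 (adds 135)
total cost = 500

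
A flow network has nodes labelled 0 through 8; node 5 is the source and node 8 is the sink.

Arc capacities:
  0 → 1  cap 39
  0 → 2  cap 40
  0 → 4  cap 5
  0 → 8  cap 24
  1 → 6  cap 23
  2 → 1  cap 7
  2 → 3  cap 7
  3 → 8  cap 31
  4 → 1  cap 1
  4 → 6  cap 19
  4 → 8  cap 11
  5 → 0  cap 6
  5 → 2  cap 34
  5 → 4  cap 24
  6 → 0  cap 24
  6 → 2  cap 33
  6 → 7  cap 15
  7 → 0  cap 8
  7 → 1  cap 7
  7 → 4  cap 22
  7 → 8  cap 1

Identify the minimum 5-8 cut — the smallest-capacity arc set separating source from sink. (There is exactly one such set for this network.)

augment #1: 5→0→8 push 6
augment #2: 5→4→8 push 11
augment #3: 5→2→3→8 push 7
augment #4: 5→4→6→0→8 push 13
augment #5: 5→2→1→6→0→8 push 5
augment #6: 5→2→1→6→7→8 push 1
max flow = 43; residual-reachable set from 5 gives S-side
cut edges (S→T): {(0,8), (2,3), (4,8), (7,8)} total cap 43

Min-cut arcs: {(0,8), (2,3), (4,8), (7,8)} (total capacity 43)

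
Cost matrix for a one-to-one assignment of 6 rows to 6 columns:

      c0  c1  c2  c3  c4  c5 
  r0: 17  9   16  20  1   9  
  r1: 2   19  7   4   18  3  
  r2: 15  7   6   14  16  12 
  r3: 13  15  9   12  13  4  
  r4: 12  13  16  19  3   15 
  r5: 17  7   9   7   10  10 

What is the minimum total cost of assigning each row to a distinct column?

Minimum assignment cost: 31

optimal assignment: row0→col1 (cost 9), row1→col0 (cost 2), row2→col2 (cost 6), row3→col5 (cost 4), row4→col4 (cost 3), row5→col3 (cost 7)
total = 9 + 2 + 6 + 4 + 3 + 7 = 31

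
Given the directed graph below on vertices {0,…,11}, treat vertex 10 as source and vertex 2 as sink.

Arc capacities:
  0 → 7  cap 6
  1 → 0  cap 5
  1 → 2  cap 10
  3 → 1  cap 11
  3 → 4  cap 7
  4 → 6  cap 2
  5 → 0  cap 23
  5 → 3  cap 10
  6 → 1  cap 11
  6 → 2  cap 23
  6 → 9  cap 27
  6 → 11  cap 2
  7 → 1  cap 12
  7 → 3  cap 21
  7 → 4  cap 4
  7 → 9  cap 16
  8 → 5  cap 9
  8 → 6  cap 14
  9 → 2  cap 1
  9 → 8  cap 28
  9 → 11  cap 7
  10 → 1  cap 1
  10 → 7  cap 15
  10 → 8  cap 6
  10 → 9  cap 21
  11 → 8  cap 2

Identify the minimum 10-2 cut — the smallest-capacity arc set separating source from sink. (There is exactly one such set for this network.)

augment #1: 10→1→2 push 1
augment #2: 10→9→2 push 1
augment #3: 10→7→1→2 push 9
augment #4: 10→8→6→2 push 6
augment #5: 10→7→4→6→2 push 2
augment #6: 10→9→8→6→2 push 8
max flow = 27; residual-reachable set from 10 gives S-side
cut edges (S→T): {(1,2), (4,6), (8,6), (9,2)} total cap 27

Min-cut arcs: {(1,2), (4,6), (8,6), (9,2)} (total capacity 27)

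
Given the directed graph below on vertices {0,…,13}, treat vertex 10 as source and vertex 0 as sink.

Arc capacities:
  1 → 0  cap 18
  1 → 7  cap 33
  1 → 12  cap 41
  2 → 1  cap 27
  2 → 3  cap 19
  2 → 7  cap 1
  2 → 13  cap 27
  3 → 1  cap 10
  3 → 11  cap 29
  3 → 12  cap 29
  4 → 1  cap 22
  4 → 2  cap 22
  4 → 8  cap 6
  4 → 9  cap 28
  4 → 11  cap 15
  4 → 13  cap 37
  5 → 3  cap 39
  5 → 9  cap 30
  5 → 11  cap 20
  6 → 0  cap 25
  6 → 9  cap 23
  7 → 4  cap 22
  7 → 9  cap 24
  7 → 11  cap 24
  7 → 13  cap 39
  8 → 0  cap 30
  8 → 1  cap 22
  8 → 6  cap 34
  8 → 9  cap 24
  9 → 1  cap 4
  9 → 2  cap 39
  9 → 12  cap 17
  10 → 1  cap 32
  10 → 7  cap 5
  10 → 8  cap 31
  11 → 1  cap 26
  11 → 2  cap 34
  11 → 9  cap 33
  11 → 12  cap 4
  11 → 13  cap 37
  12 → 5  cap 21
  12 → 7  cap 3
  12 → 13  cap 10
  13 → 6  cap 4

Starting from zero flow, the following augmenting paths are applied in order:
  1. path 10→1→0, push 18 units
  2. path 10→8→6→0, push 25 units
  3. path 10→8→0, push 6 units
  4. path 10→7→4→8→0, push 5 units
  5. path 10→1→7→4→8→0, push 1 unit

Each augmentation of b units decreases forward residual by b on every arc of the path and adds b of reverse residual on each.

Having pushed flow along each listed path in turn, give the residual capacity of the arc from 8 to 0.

Residual capacity of (8,0): 18

after path 1 (10→1→0, push 18): res(8,0)=30
after path 2 (10→8→6→0, push 25): res(8,0)=30
after path 3 (10→8→0, push 6): res(8,0)=24
after path 4 (10→7→4→8→0, push 5): res(8,0)=19
after path 5 (10→1→7→4→8→0, push 1): res(8,0)=18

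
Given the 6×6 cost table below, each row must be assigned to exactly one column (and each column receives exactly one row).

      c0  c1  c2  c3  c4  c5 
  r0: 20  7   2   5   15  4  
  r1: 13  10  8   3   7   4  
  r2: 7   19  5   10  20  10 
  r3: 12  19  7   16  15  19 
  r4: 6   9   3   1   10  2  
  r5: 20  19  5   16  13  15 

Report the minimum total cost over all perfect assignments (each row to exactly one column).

Minimum assignment cost: 39

one of 4 optimal assignments: row0→col1 (cost 7), row1→col3 (cost 3), row2→col0 (cost 7), row3→col2 (cost 7), row4→col5 (cost 2), row5→col4 (cost 13)
total = 7 + 3 + 7 + 7 + 2 + 13 = 39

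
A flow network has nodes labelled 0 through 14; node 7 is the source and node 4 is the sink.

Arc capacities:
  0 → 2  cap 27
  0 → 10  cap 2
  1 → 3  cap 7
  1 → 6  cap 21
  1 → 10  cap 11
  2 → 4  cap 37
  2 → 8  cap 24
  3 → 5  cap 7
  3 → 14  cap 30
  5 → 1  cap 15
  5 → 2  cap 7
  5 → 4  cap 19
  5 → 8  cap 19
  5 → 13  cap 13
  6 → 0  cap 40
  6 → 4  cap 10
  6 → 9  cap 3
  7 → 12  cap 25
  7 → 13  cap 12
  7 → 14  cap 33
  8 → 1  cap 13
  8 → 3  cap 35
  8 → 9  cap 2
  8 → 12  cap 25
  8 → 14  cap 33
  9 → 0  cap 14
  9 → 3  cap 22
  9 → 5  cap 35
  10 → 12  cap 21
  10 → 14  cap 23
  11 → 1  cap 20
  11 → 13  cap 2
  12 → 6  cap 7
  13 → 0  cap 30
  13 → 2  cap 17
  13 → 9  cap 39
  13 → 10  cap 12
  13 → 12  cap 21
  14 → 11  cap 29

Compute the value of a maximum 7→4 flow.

augment #1: 7→12→6→4 bottleneck 7, total now 7
augment #2: 7→13→2→4 bottleneck 12, total now 19
augment #3: 7→14→11→1→6→4 bottleneck 3, total now 22
augment #4: 7→14→11→13→2→4 bottleneck 2, total now 24
augment #5: 7→14→11→1→3→5→4 bottleneck 7, total now 31
augment #6: 7→14→11→1→6→0→2→4 bottleneck 10, total now 41

Maximum flow value: 41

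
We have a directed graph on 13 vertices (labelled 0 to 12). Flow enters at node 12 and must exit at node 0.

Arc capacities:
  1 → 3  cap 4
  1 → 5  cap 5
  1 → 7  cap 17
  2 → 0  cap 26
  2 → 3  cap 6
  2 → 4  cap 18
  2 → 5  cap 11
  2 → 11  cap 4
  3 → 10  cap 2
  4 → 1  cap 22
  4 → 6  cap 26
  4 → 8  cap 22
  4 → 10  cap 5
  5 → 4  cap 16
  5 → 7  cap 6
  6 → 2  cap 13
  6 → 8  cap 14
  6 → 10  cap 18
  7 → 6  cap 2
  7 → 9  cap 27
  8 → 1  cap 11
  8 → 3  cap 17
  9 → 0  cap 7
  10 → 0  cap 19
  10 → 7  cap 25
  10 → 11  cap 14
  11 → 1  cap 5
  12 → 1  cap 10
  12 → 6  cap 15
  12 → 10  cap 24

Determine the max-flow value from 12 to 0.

Maximum flow value: 39

augment #1: 12→10→0 bottleneck 19, total now 19
augment #2: 12→6→2→0 bottleneck 13, total now 32
augment #3: 12→1→7→9→0 bottleneck 7, total now 39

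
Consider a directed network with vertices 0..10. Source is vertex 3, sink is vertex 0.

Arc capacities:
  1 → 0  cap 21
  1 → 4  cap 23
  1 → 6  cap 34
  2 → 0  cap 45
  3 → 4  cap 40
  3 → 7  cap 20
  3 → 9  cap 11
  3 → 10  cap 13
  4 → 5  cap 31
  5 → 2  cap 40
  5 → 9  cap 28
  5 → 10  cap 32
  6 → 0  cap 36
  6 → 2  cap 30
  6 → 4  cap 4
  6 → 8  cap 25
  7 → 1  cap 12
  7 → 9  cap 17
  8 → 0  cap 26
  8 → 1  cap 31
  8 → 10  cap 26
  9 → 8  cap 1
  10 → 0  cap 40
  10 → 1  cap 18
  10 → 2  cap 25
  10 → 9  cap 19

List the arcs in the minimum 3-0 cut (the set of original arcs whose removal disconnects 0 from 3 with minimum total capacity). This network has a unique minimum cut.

augment #1: 3→10→0 push 13
augment #2: 3→7→1→0 push 12
augment #3: 3→9→8→0 push 1
augment #4: 3→4→5→2→0 push 31
max flow = 57; residual-reachable set from 3 gives S-side
cut edges (S→T): {(3,10), (4,5), (7,1), (9,8)} total cap 57

Min-cut arcs: {(3,10), (4,5), (7,1), (9,8)} (total capacity 57)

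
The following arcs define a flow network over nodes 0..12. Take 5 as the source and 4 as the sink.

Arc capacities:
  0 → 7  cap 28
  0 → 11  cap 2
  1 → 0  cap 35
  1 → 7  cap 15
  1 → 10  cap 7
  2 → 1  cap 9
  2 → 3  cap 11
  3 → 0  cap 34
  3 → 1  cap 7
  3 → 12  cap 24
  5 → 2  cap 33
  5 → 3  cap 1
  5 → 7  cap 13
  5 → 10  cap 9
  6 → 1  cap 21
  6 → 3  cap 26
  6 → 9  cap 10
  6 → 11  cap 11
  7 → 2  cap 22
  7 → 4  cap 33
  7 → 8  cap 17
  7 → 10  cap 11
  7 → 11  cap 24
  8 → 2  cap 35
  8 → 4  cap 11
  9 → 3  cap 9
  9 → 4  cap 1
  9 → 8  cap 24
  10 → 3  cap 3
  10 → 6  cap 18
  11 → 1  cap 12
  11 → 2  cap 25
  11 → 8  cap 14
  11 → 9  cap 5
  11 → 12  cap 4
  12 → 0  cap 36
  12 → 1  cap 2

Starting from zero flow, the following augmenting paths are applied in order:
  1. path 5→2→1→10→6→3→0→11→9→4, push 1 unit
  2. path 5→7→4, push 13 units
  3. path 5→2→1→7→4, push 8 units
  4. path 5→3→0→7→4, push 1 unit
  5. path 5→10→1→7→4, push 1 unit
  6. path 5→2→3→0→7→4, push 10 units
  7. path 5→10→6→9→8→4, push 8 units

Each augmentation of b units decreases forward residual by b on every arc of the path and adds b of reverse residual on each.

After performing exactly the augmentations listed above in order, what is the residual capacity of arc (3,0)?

after path 1 (5→2→1→10→6→3→0→11→9→4, push 1): res(3,0)=33
after path 2 (5→7→4, push 13): res(3,0)=33
after path 3 (5→2→1→7→4, push 8): res(3,0)=33
after path 4 (5→3→0→7→4, push 1): res(3,0)=32
after path 5 (5→10→1→7→4, push 1): res(3,0)=32
after path 6 (5→2→3→0→7→4, push 10): res(3,0)=22
after path 7 (5→10→6→9→8→4, push 8): res(3,0)=22

Residual capacity of (3,0): 22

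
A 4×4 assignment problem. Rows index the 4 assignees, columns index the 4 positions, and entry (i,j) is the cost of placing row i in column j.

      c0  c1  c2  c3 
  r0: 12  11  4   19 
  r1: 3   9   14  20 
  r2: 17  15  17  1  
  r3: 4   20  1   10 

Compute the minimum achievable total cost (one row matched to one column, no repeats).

optimal assignment: row0→col1 (cost 11), row1→col0 (cost 3), row2→col3 (cost 1), row3→col2 (cost 1)
total = 11 + 3 + 1 + 1 = 16

Minimum assignment cost: 16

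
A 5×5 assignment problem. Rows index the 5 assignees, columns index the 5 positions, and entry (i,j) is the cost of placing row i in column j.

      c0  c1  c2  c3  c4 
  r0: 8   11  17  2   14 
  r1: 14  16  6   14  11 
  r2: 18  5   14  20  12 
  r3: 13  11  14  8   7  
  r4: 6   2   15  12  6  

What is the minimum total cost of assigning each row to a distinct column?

Minimum assignment cost: 26

optimal assignment: row0→col3 (cost 2), row1→col2 (cost 6), row2→col1 (cost 5), row3→col4 (cost 7), row4→col0 (cost 6)
total = 2 + 6 + 5 + 7 + 6 = 26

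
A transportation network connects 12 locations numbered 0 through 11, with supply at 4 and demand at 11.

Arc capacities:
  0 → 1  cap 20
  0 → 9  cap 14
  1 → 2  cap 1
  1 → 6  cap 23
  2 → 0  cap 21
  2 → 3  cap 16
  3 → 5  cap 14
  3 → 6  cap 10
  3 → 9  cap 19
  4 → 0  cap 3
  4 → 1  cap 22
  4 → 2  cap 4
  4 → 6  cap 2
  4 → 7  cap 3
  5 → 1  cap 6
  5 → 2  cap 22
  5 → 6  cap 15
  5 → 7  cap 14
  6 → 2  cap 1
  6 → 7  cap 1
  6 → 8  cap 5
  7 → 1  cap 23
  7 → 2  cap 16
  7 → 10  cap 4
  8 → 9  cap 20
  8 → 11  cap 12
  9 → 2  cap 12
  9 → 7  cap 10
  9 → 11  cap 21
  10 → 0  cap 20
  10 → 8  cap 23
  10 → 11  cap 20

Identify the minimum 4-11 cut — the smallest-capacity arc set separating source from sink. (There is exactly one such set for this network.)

Min-cut arcs: {(1,2), (4,0), (4,2), (4,7), (6,2), (6,7), (6,8)} (total capacity 18)

augment #1: 4→0→9→11 push 3
augment #2: 4→6→8→11 push 2
augment #3: 4→7→10→11 push 3
augment #4: 4→1→6→8→11 push 3
augment #5: 4→2→0→9→11 push 4
augment #6: 4→1→2→0→9→11 push 1
augment #7: 4→1→6→7→10→11 push 1
augment #8: 4→1→6→2→0→9→11 push 1
max flow = 18; residual-reachable set from 4 gives S-side
cut edges (S→T): {(1,2), (4,0), (4,2), (4,7), (6,2), (6,7), (6,8)} total cap 18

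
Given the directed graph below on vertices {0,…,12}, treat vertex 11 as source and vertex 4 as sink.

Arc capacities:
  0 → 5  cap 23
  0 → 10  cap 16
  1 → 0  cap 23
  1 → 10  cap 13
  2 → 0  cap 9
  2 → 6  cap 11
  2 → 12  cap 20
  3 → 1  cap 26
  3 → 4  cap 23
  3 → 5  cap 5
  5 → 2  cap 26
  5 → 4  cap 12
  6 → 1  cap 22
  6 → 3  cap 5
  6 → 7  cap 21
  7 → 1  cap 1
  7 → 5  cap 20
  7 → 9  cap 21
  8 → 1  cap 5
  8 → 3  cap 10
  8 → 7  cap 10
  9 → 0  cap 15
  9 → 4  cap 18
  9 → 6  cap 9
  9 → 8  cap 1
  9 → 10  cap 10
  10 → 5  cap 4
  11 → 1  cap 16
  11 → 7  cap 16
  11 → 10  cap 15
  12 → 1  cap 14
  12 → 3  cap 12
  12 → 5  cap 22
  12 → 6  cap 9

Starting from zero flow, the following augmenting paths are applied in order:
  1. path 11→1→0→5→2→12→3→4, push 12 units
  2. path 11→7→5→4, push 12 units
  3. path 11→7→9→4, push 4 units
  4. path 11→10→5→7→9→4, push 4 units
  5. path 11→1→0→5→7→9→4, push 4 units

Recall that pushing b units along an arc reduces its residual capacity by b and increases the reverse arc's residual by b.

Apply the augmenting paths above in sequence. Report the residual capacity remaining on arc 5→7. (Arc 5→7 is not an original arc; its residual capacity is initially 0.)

Residual capacity of (5,7): 4

after path 1 (11→1→0→5→2→12→3→4, push 12): res(5,7)=0
after path 2 (11→7→5→4, push 12): res(5,7)=12
after path 3 (11→7→9→4, push 4): res(5,7)=12
after path 4 (11→10→5→7→9→4, push 4): res(5,7)=8
after path 5 (11→1→0→5→7→9→4, push 4): res(5,7)=4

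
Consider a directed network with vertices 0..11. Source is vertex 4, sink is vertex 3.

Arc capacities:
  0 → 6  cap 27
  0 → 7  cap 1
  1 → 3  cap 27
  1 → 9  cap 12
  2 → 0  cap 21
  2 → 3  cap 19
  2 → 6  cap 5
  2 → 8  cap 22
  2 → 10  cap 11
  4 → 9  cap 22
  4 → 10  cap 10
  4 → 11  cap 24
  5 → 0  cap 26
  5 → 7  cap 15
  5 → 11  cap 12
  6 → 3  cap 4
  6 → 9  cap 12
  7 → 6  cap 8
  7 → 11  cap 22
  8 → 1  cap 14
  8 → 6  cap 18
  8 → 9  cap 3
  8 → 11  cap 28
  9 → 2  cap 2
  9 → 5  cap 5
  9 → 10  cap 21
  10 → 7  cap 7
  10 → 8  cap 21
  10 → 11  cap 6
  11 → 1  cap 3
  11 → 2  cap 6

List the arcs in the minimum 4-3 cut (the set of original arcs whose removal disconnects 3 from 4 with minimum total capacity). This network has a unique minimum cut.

Min-cut arcs: {(6,3), (8,1), (9,2), (11,1), (11,2)} (total capacity 29)

augment #1: 4→9→2→3 push 2
augment #2: 4→11→1→3 push 3
augment #3: 4→11→2→3 push 6
augment #4: 4→10→7→6→3 push 4
augment #5: 4→10→8→1→3 push 6
augment #6: 4→9→10→8→1→3 push 8
max flow = 29; residual-reachable set from 4 gives S-side
cut edges (S→T): {(6,3), (8,1), (9,2), (11,1), (11,2)} total cap 29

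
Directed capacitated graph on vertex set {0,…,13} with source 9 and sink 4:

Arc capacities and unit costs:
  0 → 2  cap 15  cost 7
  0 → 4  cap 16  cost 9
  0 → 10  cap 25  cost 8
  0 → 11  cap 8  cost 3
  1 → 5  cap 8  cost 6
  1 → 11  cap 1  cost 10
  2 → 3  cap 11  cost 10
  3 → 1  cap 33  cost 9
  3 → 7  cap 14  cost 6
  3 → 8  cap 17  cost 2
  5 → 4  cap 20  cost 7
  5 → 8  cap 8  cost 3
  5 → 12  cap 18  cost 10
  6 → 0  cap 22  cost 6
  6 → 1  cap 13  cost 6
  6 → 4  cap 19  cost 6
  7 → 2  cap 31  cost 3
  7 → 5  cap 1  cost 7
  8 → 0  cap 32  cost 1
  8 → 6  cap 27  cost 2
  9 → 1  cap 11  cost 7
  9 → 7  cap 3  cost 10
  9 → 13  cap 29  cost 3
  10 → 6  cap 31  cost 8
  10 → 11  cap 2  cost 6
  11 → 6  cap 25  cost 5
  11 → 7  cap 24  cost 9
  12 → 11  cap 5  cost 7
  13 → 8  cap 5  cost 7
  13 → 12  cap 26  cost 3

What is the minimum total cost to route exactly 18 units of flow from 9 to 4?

shortest-cost path #1: 9→13→8→6→4 push 5 @ unit cost 18 (adds 90)
shortest-cost path #2: 9→1→5→4 push 8 @ unit cost 20 (adds 160)
shortest-cost path #3: 9→7→5→4 push 1 @ unit cost 24 (adds 24)
shortest-cost path #4: 9→13→12→11→6→4 push 4 @ unit cost 24 (adds 96)
total cost = 370

Minimum cost for 18 units: 370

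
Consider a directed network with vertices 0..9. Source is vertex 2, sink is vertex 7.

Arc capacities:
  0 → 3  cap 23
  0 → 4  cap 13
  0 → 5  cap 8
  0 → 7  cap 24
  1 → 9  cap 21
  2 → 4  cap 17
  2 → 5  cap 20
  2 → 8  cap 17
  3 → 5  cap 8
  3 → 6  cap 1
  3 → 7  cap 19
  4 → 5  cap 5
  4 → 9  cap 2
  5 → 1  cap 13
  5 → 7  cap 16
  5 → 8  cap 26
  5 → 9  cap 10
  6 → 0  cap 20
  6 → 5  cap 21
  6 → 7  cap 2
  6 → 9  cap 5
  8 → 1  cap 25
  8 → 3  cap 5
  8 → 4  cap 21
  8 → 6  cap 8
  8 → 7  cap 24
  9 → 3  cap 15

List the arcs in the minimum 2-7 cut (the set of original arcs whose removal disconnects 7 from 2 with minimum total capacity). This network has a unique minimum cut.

augment #1: 2→5→7 push 16
augment #2: 2→8→7 push 17
augment #3: 2→5→8→7 push 4
augment #4: 2→4→5→8→7 push 3
augment #5: 2→4→9→3→7 push 2
augment #6: 2→4→5→8→3→7 push 2
max flow = 44; residual-reachable set from 2 gives S-side
cut edges (S→T): {(2,5), (2,8), (4,5), (4,9)} total cap 44

Min-cut arcs: {(2,5), (2,8), (4,5), (4,9)} (total capacity 44)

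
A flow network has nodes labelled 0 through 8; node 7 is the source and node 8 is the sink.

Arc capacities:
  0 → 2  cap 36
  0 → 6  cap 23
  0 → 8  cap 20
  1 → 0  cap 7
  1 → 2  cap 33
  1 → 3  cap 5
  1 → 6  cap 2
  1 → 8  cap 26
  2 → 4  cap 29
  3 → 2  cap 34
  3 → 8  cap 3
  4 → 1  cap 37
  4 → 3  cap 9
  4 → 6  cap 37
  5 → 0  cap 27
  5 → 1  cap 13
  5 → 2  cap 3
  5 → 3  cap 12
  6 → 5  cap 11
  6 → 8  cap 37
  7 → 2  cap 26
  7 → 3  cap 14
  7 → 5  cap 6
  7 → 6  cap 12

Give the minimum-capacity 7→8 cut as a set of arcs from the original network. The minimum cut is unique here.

Min-cut arcs: {(2,4), (3,8), (7,5), (7,6)} (total capacity 50)

augment #1: 7→3→8 push 3
augment #2: 7→6→8 push 12
augment #3: 7→5→0→8 push 6
augment #4: 7→2→4→1→8 push 26
augment #5: 7→3→2→4→6→8 push 3
max flow = 50; residual-reachable set from 7 gives S-side
cut edges (S→T): {(2,4), (3,8), (7,5), (7,6)} total cap 50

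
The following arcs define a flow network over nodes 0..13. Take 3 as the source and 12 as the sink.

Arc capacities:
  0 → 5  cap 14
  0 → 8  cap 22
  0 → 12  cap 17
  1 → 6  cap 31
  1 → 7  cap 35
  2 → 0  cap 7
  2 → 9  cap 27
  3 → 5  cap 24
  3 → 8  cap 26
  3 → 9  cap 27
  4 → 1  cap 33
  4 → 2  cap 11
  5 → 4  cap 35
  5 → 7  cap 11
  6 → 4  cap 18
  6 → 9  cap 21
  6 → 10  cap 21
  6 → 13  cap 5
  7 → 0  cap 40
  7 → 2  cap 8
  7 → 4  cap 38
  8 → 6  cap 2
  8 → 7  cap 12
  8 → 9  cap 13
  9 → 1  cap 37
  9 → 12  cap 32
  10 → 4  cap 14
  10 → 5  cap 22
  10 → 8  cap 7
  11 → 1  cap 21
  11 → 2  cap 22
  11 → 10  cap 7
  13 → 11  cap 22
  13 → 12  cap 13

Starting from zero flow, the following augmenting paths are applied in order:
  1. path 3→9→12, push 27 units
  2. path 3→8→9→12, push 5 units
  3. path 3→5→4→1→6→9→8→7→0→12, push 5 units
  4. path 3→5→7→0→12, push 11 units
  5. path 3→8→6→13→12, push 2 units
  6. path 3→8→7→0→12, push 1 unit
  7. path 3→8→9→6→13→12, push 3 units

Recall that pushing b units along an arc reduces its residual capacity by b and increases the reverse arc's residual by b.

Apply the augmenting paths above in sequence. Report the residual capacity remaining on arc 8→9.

after path 1 (3→9→12, push 27): res(8,9)=13
after path 2 (3→8→9→12, push 5): res(8,9)=8
after path 3 (3→5→4→1→6→9→8→7→0→12, push 5): res(8,9)=13
after path 4 (3→5→7→0→12, push 11): res(8,9)=13
after path 5 (3→8→6→13→12, push 2): res(8,9)=13
after path 6 (3→8→7→0→12, push 1): res(8,9)=13
after path 7 (3→8→9→6→13→12, push 3): res(8,9)=10

Residual capacity of (8,9): 10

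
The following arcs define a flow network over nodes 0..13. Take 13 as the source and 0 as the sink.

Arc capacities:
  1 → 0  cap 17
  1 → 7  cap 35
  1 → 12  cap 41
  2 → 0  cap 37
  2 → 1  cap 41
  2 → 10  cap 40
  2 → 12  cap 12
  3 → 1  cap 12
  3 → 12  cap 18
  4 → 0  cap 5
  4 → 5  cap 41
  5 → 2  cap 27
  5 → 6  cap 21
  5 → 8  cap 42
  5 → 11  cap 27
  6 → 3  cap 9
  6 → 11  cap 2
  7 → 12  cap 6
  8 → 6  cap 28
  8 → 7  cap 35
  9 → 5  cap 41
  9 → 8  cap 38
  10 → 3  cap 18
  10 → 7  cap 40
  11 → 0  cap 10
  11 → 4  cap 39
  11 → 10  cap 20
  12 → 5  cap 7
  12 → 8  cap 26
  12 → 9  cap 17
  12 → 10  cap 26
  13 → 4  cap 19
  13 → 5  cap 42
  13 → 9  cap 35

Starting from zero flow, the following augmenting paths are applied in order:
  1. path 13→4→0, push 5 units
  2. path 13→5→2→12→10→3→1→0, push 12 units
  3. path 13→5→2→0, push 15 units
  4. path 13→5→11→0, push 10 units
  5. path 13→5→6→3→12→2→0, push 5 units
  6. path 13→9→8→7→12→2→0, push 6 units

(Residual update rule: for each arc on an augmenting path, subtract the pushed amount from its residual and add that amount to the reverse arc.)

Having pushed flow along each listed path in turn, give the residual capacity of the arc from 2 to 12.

after path 1 (13→4→0, push 5): res(2,12)=12
after path 2 (13→5→2→12→10→3→1→0, push 12): res(2,12)=0
after path 3 (13→5→2→0, push 15): res(2,12)=0
after path 4 (13→5→11→0, push 10): res(2,12)=0
after path 5 (13→5→6→3→12→2→0, push 5): res(2,12)=5
after path 6 (13→9→8→7→12→2→0, push 6): res(2,12)=11

Residual capacity of (2,12): 11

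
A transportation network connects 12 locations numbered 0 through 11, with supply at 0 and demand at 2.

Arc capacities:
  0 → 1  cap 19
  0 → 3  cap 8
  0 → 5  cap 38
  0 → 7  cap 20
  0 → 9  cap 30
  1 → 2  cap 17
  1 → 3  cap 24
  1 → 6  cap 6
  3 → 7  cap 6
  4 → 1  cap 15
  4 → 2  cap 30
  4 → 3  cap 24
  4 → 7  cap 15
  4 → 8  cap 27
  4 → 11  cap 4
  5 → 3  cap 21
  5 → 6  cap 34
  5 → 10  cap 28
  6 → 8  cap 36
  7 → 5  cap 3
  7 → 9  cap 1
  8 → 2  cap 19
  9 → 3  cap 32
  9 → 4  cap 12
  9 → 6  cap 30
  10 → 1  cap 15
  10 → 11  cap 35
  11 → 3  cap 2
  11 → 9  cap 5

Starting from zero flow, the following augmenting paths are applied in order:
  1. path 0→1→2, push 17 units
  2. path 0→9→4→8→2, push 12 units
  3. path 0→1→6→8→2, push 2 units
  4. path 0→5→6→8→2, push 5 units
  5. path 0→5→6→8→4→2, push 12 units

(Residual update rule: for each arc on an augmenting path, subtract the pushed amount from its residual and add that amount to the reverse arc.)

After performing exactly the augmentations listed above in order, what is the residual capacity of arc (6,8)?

after path 1 (0→1→2, push 17): res(6,8)=36
after path 2 (0→9→4→8→2, push 12): res(6,8)=36
after path 3 (0→1→6→8→2, push 2): res(6,8)=34
after path 4 (0→5→6→8→2, push 5): res(6,8)=29
after path 5 (0→5→6→8→4→2, push 12): res(6,8)=17

Residual capacity of (6,8): 17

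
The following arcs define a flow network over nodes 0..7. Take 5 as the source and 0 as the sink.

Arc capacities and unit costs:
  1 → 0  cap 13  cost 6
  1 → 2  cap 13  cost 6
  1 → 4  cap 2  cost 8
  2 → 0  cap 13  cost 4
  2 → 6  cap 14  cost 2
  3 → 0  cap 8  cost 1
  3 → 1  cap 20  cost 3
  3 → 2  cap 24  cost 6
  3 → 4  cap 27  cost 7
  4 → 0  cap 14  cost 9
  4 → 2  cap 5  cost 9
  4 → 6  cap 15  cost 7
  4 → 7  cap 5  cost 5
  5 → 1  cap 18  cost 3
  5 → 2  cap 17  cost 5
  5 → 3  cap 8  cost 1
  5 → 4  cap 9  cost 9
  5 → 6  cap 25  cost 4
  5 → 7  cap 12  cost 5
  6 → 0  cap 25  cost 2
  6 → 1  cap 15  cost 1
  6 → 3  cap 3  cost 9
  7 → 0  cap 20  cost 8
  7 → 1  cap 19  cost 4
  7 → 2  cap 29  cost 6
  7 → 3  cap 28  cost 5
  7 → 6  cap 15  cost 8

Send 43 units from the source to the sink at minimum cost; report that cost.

Minimum cost for 43 units: 256

shortest-cost path #1: 5→3→0 push 8 @ unit cost 2 (adds 16)
shortest-cost path #2: 5→6→0 push 25 @ unit cost 6 (adds 150)
shortest-cost path #3: 5→1→0 push 10 @ unit cost 9 (adds 90)
total cost = 256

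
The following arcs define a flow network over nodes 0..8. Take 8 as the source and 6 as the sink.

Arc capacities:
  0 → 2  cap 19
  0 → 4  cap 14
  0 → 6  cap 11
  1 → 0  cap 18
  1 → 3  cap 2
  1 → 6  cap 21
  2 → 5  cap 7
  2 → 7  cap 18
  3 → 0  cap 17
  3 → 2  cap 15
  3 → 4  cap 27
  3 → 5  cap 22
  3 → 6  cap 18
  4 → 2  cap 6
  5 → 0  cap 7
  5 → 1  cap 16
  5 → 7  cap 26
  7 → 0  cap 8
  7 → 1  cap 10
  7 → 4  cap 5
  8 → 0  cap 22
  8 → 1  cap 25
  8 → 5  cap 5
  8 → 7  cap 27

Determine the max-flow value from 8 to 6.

Maximum flow value: 34

augment #1: 8→0→6 bottleneck 11, total now 11
augment #2: 8→1→6 bottleneck 21, total now 32
augment #3: 8→1→3→6 bottleneck 2, total now 34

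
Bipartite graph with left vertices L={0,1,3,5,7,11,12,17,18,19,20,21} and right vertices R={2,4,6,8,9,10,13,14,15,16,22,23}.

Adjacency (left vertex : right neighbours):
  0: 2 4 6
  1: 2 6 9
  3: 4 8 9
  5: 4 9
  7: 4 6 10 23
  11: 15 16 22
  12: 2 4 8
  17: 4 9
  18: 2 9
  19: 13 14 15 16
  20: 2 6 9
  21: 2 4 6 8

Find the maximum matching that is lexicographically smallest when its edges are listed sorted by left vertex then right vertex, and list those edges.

Lex-smallest maximum matching: {(0,2), (1,6), (3,4), (5,9), (7,10), (11,15), (12,8), (19,13)}

|M| = 8 (so the lex-smallest maximum matching has 8 edges)
process left vertices in ascending order; for each, take the smallest-labelled available neighbour that still permits 8 edges overall, or leave it unmatched if none does
lex-smallest matching: {0-2, 1-6, 3-4, 5-9, 7-10, 11-15, 12-8, 19-13}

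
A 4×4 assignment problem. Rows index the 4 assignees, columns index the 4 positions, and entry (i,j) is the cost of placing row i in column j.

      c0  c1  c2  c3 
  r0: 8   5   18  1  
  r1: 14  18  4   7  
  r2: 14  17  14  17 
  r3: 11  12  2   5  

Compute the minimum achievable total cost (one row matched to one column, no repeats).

one of 2 optimal assignments: row0→col1 (cost 5), row1→col2 (cost 4), row2→col0 (cost 14), row3→col3 (cost 5)
total = 5 + 4 + 14 + 5 = 28

Minimum assignment cost: 28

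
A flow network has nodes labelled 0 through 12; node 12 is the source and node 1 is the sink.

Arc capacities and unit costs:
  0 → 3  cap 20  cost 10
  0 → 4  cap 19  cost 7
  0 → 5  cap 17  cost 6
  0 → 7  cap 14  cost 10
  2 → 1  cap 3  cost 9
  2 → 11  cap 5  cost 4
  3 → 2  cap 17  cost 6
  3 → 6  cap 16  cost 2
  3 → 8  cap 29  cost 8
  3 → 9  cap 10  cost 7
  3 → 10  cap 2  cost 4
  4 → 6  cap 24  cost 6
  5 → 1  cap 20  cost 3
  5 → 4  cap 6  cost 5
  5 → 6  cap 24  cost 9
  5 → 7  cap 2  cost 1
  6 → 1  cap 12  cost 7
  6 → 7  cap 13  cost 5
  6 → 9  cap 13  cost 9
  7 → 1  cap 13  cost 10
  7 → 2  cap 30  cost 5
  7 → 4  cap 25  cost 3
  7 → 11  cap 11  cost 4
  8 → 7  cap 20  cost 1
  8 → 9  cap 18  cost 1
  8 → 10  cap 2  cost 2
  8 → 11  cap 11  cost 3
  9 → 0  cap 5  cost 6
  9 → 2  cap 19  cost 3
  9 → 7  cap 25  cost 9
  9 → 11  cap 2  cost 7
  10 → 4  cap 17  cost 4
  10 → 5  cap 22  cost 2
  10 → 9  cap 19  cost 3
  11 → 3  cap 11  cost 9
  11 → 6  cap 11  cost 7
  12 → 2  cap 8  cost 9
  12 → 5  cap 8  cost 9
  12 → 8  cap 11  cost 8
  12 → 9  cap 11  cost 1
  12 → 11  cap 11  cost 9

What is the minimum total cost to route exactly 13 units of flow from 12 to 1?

shortest-cost path #1: 12→5→1 push 8 @ unit cost 12 (adds 96)
shortest-cost path #2: 12→9→2→1 push 3 @ unit cost 13 (adds 39)
shortest-cost path #3: 12→8→10→5→1 push 2 @ unit cost 15 (adds 30)
total cost = 165

Minimum cost for 13 units: 165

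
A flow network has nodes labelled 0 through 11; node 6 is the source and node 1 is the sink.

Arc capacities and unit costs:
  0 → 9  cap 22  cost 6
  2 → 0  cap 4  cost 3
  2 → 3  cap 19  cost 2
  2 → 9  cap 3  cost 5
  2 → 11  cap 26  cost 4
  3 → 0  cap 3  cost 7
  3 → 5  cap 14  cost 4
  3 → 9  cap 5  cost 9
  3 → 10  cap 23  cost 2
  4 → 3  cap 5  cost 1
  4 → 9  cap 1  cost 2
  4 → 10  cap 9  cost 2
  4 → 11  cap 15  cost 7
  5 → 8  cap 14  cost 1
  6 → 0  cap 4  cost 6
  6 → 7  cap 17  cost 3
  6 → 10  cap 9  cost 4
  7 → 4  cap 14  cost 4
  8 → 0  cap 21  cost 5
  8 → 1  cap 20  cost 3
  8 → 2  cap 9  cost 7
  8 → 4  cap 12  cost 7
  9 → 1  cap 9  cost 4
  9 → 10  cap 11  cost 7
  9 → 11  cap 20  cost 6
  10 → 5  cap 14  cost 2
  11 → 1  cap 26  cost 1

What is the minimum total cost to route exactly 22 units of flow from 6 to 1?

shortest-cost path #1: 6→10→5→8→1 push 9 @ unit cost 10 (adds 90)
shortest-cost path #2: 6→7→4→9→1 push 1 @ unit cost 13 (adds 13)
shortest-cost path #3: 6→7→4→11→1 push 12 @ unit cost 15 (adds 180)
total cost = 283

Minimum cost for 22 units: 283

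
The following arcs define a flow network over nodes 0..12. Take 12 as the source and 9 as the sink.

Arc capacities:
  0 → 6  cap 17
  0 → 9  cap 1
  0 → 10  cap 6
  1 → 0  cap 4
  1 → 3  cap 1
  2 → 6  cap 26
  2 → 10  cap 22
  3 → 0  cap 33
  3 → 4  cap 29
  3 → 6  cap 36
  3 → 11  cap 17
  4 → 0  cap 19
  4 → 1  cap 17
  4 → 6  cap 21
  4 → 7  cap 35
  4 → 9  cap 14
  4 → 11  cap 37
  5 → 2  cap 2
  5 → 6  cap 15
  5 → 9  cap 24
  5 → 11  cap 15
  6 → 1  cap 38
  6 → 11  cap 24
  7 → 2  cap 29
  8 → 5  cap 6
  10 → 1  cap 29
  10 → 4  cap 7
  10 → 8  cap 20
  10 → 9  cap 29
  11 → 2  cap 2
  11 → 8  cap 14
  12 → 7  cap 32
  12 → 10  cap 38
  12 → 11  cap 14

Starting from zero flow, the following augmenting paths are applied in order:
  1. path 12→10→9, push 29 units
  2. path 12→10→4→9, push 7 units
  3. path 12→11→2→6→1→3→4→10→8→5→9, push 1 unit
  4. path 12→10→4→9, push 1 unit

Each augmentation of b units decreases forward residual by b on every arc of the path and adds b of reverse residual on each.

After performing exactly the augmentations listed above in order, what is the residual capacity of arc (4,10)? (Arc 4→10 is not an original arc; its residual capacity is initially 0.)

after path 1 (12→10→9, push 29): res(4,10)=0
after path 2 (12→10→4→9, push 7): res(4,10)=7
after path 3 (12→11→2→6→1→3→4→10→8→5→9, push 1): res(4,10)=6
after path 4 (12→10→4→9, push 1): res(4,10)=7

Residual capacity of (4,10): 7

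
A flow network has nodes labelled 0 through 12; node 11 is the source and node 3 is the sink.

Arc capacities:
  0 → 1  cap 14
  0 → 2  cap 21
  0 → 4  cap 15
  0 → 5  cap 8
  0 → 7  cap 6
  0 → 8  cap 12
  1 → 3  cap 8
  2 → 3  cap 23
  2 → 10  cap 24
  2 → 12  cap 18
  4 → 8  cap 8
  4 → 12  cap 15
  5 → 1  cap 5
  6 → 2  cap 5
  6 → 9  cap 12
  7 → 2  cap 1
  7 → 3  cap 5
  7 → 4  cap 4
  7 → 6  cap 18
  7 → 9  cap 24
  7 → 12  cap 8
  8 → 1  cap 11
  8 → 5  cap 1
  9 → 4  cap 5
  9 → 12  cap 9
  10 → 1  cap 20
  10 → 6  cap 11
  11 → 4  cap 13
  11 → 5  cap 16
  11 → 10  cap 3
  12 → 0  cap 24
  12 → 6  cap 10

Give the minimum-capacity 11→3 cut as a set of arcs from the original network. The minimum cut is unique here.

Min-cut arcs: {(5,1), (11,4), (11,10)} (total capacity 21)

augment #1: 11→5→1→3 push 5
augment #2: 11→10→1→3 push 3
augment #3: 11→4→12→0→2→3 push 13
max flow = 21; residual-reachable set from 11 gives S-side
cut edges (S→T): {(5,1), (11,4), (11,10)} total cap 21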